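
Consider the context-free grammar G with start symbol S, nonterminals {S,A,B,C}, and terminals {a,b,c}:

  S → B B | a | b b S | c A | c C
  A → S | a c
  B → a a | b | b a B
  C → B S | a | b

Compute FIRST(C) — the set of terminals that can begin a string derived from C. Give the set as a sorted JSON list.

Compute FIRST by fixpoint:
[1]
  A via A→a c: +{a}
  B via B→a a: +{a}
  B via B→b: +{b}
  C via C→B S: +{a,b}
  S via S→B B: +{a,b}
  S via S→c A: +{c}
  S: {a,b,c}  A: {a}  B: {a,b}  C: {a,b}
[2]
  A via A→S: +{b,c}
  S: {a,b,c}  A: {a,b,c}  B: {a,b}  C: {a,b}
[3] — fixpoint
  S: {a,b,c}  A: {a,b,c}  B: {a,b}  C: {a,b}

FIRST(C) = ["a", "b"]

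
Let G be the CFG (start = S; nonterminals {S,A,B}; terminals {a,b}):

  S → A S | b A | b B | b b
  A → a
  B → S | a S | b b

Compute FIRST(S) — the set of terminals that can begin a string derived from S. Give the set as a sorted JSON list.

FIRST sets, iterate to fixpoint:
[1]
  A via A→a: +{a}
  B via B→a S: +{a}
  B via B→b b: +{b}
  S via S→A S: +{a}
  S via S→b A: +{b}
  FIRST[S]={a,b}  FIRST[A]={a}  FIRST[B]={a,b}
[2] done
  FIRST[S]={a,b}  FIRST[A]={a}  FIRST[B]={a,b}

FIRST(S) = ["a", "b"]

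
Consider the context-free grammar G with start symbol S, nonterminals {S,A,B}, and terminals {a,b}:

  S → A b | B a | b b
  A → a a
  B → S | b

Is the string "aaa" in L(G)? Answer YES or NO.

CNF form of G:
  S -> A T1 | B T0 | T1 T1
  A -> T0 T0
  B -> A T1 | B T0 | T1 T1 | b
  T0 -> a
  T1 -> b

Fill CYK table bottom-up:
  cell(0,0) a: {T0}  orig:{}
  cell(1,1) a: {T0}  orig:{}
  cell(2,2) a: {T0}  orig:{}
  cell(0,1) aa: {A}
  cell(1,2) aa: {A}
  cell(0,2) aaa: ∅

S ∉ T[0,2] ⇒ NO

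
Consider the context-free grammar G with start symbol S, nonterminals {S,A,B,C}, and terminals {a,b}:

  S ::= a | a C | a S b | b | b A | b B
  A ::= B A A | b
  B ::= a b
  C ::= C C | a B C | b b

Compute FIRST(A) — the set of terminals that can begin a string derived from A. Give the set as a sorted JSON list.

FIRST iteration:
[1]
  A via A→b: +{b}
  B via B→a b: +{a}
  C via C→a B C: +{a}
  C via C→b b: +{b}
  S via S→a: +{a}
  S via S→b: +{b}
  S: {a,b}  A: {b}  B: {a}  C: {a,b}
[2]
  A via A→B A A: +{a}
  S: {a,b}  A: {a,b}  B: {a}  C: {a,b}
[3] — fixpoint
  S: {a,b}  A: {a,b}  B: {a}  C: {a,b}

FIRST(A) = ["a", "b"]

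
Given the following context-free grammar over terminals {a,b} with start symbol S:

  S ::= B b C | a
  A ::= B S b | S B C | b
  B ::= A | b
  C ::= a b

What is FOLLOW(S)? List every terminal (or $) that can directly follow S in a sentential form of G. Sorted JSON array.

FIRST sets, iterate to fixpoint:
pass 1:
  A via A→b: +{b}
  B via B→A: +{b}
  C via C→a b: +{a}
  S via S→B b C: +{b}
  S via S→a: +{a}
  S: {a,b}  A: {b}  B: {b}  C: {a}
pass 2:
  A via A→S B C: +{a}
  B via B→A: +{a}
  S: {a,b}  A: {a,b}  B: {a,b}  C: {a}
pass 3: (stable)
  S: {a,b}  A: {a,b}  B: {a,b}  C: {a}

FOLLOW iteration:
initialize: $ ∈ FOLLOW(S)
[1]
  A→B S b: FOLLOW(B) ⊇ FIRST(S) = {a,b}; new: +{a,b}
  A→B S b: FOLLOW(S) ⊇ FIRST(b) = {b}; new: +{b}
  A→S B C: FOLLOW(S) ⊇ FIRST(B) = {a,b}; new: +{a}
  B→A: FOLLOW(A) ⊇ FOLLOW(B) ⊇ {a,b}; new: +{a,b}
  S→B b C: FOLLOW(C) ⊇ FOLLOW(S) ⊇ {$,a,b}; new: +{$,a,b}
  S: {$,a,b}  A: {a,b}  B: {a,b}  C: {$,a,b}
[2] — fixpoint
  S: {$,a,b}  A: {a,b}  B: {a,b}  C: {$,a,b}

FOLLOW(S) = ["$", "a", "b"]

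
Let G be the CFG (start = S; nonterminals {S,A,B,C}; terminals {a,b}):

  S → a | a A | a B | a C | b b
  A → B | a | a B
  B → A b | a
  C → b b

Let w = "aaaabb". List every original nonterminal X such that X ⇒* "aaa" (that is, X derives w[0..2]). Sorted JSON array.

CNF form of G:
  S -> T0 T0 | T1 A | T1 B | T1 C | a
  A -> A T0 | T1 B | a
  B -> A T0 | a
  C -> T0 T0
  T0 -> b
  T1 -> a

Fill CYK table bottom-up, restricted to cells inside w[0..2]:
  T[0,0] 'a' = {A,B,S,T1}  orig:{A,B,S}
  T[1,1] 'a' = {A,B,S,T1}  orig:{A,B,S}
  T[2,2] 'a' = {A,B,S,T1}  orig:{A,B,S}
  T[0,1] 'aa' = {A,S}
  T[1,2] 'aa' = {A,S}
  T[0,2] 'aaa' = {S}

Original NTs in T[0,2] deriving "aaa": ["S"]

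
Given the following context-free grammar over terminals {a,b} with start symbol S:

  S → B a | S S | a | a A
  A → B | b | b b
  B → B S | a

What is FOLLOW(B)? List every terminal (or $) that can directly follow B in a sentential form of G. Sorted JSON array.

FIRST sets, iterate to fixpoint:
pass 1:
  A via A→b: +{b}
  B via B→a: +{a}
  S via S→B a: +{a}
  FIRST(S)={a}  FIRST(A)={b}  FIRST(B)={a}
pass 2:
  A via A→B: +{a}
  FIRST(S)={a}  FIRST(A)={a,b}  FIRST(B)={a}
pass 3: (stable)
  FIRST(S)={a}  FIRST(A)={a,b}  FIRST(B)={a}

FOLLOW iteration:
initialize: $ ∈ FOLLOW(S)
round 1:
  B→B S: FOLLOW(B) ⊇ FIRST(S) = {a}; new: +{a}
  B→B S: FOLLOW(S) ⊇ FOLLOW(B) ⊇ {a}; new: +{a}
  S→a A: FOLLOW(A) ⊇ FOLLOW(S) ⊇ {$,a}; new: +{$,a}
  FOLLOW[S]={$,a}  FOLLOW[A]={$,a}  FOLLOW[B]={a}
round 2:
  A→B: FOLLOW(B) ⊇ FOLLOW(A) ⊇ {$,a}; new: +{$}
  FOLLOW[S]={$,a}  FOLLOW[A]={$,a}  FOLLOW[B]={$,a}
round 3: done
  FOLLOW[S]={$,a}  FOLLOW[A]={$,a}  FOLLOW[B]={$,a}

FOLLOW(B) = ["$", "a"]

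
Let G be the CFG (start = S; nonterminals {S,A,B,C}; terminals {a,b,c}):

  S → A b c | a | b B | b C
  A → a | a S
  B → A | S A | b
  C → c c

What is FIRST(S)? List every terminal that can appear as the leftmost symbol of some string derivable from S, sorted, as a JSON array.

FIRST sets, iterate to fixpoint:
pass 1:
  A via A→a: +{a}
  B via B→A: +{a}
  B via B→b: +{b}
  C via C→c c: +{c}
  S via S→A b c: +{a}
  S via S→b B: +{b}
  FIRST(S)={a,b}  FIRST(A)={a}  FIRST(B)={a,b}  FIRST(C)={c}
pass 2: (no change)
  FIRST(S)={a,b}  FIRST(A)={a}  FIRST(B)={a,b}  FIRST(C)={c}

FIRST(S) = ["a", "b"]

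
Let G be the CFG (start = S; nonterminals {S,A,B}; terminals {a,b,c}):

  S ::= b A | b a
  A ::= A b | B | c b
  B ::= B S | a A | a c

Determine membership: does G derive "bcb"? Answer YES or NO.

Convert to CNF:
  S -> T0 A | T0 T1
  A -> A T0 | B S | T1 A | T1 T2 | T2 T0
  B -> B S | T1 A | T1 T2
  T0 -> b
  T1 -> a
  T2 -> c

CYK fill:
  cell(0,0) b: {T0}  orig:{}
  cell(1,1) c: {T2}  orig:{}
  cell(2,2) b: {T0}  orig:{}
  cell(0,1) bc: ∅
  cell(1,2) cb: {A}
  cell(0,2) bcb: {S}

S ∈ T[0,2] ⇒ YES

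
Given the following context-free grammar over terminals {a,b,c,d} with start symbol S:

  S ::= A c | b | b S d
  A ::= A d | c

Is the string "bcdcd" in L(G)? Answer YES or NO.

Convert to CNF:
  S -> A T1 | T2 X3 | b
  A -> A T0 | c
  T0 -> d
  T1 -> c
  T2 -> b
  X3 -> S T0

CYK fill:
  T[0,0] 'b' = {S,T2}  orig:{S}
  T[1,1] 'c' = {A,T1}  orig:{A}
  T[2,2] 'd' = {T0}  orig:{}
  T[3,3] 'c' = {A,T1}  orig:{A}
  T[4,4] 'd' = {T0}  orig:{}
  T[0,1] 'bc' = ∅
  T[1,2] 'cd' = {A}
  T[2,3] 'dc' = ∅
  T[3,4] 'cd' = {A}
  T[0,2] 'bcd' = ∅
  T[1,3] 'cdc' = {S}
  T[2,4] 'dcd' = ∅
  T[0,3] 'bcdc' = ∅
  T[1,4] 'cdcd' = {X3}  orig:{}
  T[0,4] 'bcdcd' = {S}

S ∈ T[0,4] ⇒ YES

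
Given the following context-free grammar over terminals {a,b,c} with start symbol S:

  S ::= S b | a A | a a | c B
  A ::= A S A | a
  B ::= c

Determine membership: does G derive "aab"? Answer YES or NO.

CNF form of G:
  S -> S T0 | T1 A | T1 T1 | T2 B
  A -> A X3 | a
  B -> c
  T0 -> b
  T1 -> a
  T2 -> c
  X3 -> S A

Fill CYK table bottom-up:
  [0..0]={A,T1}  "a"  orig:{A}
  [1..1]={A,T1}  "a"  orig:{A}
  [2..2]={T0}  "b"  orig:{}
  [0..1]={S}  "aa"
  [1..2]=∅  "ab"
  [0..2]={S}  "aab"

S ∈ T[0,2] ⇒ YES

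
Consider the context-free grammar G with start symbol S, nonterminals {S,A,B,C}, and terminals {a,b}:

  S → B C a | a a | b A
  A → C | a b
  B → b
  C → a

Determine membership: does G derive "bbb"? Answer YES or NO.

CNF form of G:
  S -> B X2 | T0 T0 | T1 A
  A -> T0 T1 | a
  B -> b
  C -> a
  T0 -> a
  T1 -> b
  X2 -> C T0

CYK fill:
  cell(0,0) b: {B,T1}  orig:{B}
  cell(1,1) b: {B,T1}  orig:{B}
  cell(2,2) b: {B,T1}  orig:{B}
  cell(0,1) bb: ∅
  cell(1,2) bb: ∅
  cell(0,2) bbb: ∅

S ∉ T[0,2] ⇒ NO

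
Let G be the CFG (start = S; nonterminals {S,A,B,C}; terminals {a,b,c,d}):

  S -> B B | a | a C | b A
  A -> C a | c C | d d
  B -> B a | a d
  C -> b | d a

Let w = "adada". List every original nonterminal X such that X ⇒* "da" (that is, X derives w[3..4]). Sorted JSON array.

Convert to CNF:
  S -> B B | T0 C | T3 A | a
  A -> C T0 | T1 C | T2 T2
  B -> B T0 | T0 T2
  C -> T2 T0 | b
  T0 -> a
  T1 -> c
  T2 -> d
  T3 -> b

CYK fill (cells [i..j] with 3 ≤ i ≤ j ≤ 4 only):
  [3..3]={T2}  "d"  orig:{}
  [4..4]={S,T0}  "a"  orig:{S}
  [3..4]={C}  "da"

Original NTs in T[3,4] deriving "da": ["C"]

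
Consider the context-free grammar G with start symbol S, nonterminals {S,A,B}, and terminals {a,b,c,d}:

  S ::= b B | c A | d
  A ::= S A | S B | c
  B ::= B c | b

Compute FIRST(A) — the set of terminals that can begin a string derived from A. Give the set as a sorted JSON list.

Compute FIRST by fixpoint:
round 1:
  A via A→c: +{c}
  B via B→b: +{b}
  S via S→b B: +{b}
  S via S→c A: +{c}
  S via S→d: +{d}
  FIRST(S)={b,c,d}  FIRST(A)={c}  FIRST(B)={b}
round 2:
  A via A→S A: +{b,d}
  FIRST(S)={b,c,d}  FIRST(A)={b,c,d}  FIRST(B)={b}
round 3: (stable)
  FIRST(S)={b,c,d}  FIRST(A)={b,c,d}  FIRST(B)={b}

FIRST(A) = ["b", "c", "d"]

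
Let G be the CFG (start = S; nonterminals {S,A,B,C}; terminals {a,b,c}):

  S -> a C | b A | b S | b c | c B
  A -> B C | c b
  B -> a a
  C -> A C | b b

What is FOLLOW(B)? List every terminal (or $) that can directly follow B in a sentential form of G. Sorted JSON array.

Compute FIRST by fixpoint:
iter 1:
  A via A→c b: +{c}
  B via B→a a: +{a}
  C via C→A C: +{c}
  C via C→b b: +{b}
  S via S→a C: +{a}
  S via S→b A: +{b}
  S via S→c B: +{c}
  FIRST(S)={a,b,c}  FIRST(A)={c}  FIRST(B)={a}  FIRST(C)={b,c}
iter 2:
  A via A→B C: +{a}
  C via C→A C: +{a}
  FIRST(S)={a,b,c}  FIRST(A)={a,c}  FIRST(B)={a}  FIRST(C)={a,b,c}
iter 3: (stable)
  FIRST(S)={a,b,c}  FIRST(A)={a,c}  FIRST(B)={a}  FIRST(C)={a,b,c}

FOLLOW iteration:
initialize: $ ∈ FOLLOW(S)
round 1:
  A→B C: FOLLOW(B) ⊇ FIRST(C) = {a,b,c}; new: +{a,b,c}
  C→A C: FOLLOW(A) ⊇ FIRST(C) = {a,b,c}; new: +{a,b,c}
  S→a C: FOLLOW(C) ⊇ FOLLOW(S) ⊇ {$}; new: +{$}
  S→b A: FOLLOW(A) ⊇ FOLLOW(S) ⊇ {$}; new: +{$}
  S→c B: FOLLOW(B) ⊇ FOLLOW(S) ⊇ {$}; new: +{$}
  FOLLOW[S]={$}  FOLLOW[A]={$,a,b,c}  FOLLOW[B]={$,a,b,c}  FOLLOW[C]={$}
round 2:
  A→B C: FOLLOW(C) ⊇ FOLLOW(A) ⊇ {$,a,b,c}; new: +{a,b,c}
  FOLLOW[S]={$}  FOLLOW[A]={$,a,b,c}  FOLLOW[B]={$,a,b,c}  FOLLOW[C]={$,a,b,c}
round 3: (no change)
  FOLLOW[S]={$}  FOLLOW[A]={$,a,b,c}  FOLLOW[B]={$,a,b,c}  FOLLOW[C]={$,a,b,c}

FOLLOW(B) = ["$", "a", "b", "c"]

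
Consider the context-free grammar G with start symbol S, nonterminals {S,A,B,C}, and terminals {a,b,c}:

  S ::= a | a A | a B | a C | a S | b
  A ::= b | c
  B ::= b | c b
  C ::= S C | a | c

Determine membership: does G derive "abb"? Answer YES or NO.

Convert to CNF:
  S -> T2 A | T2 B | T2 C | T2 S | a | b
  A -> b | c
  B -> T0 T1 | b
  C -> S C | a | c
  T0 -> c
  T1 -> b
  T2 -> a

CYK table (by increasing span):
  T[0,0] 'a' = {C,S,T2}  orig:{C,S}
  T[1,1] 'b' = {A,B,S,T1}  orig:{A,B,S}
  T[2,2] 'b' = {A,B,S,T1}  orig:{A,B,S}
  T[0,1] 'ab' = {S}
  T[1,2] 'bb' = ∅
  T[0,2] 'abb' = ∅

S ∉ T[0,2] ⇒ NO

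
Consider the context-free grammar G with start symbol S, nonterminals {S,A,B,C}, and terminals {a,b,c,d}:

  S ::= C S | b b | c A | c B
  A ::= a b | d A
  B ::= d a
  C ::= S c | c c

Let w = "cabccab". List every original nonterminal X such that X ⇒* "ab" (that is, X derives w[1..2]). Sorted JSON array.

CNF form of G:
  S -> C S | T1 T1 | T3 A | T3 B
  A -> T0 T1 | T2 A
  B -> T2 T0
  C -> S T3 | T3 T3
  T0 -> a
  T1 -> b
  T2 -> d
  T3 -> c

Fill CYK table bottom-up — only the sub-triangle for w[1..2]:
  T[1,1] 'a' = {T0}  orig:{}
  T[2,2] 'b' = {T1}  orig:{}
  T[1,2] 'ab' = {A}

Original NTs in T[1,2] deriving "ab": ["A"]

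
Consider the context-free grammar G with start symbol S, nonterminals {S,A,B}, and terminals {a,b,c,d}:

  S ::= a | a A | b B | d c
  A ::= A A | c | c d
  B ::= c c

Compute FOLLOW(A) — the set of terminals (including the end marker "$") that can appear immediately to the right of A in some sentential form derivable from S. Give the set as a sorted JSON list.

FIRST sets, iterate to fixpoint:
pass 1:
  A via A→c: +{c}
  B via B→c c: +{c}
  S via S→a: +{a}
  S via S→b B: +{b}
  S via S→d c: +{d}
  FIRST(S)={a,b,d}  FIRST(A)={c}  FIRST(B)={c}
pass 2: — fixpoint
  FIRST(S)={a,b,d}  FIRST(A)={c}  FIRST(B)={c}

FOLLOW iteration:
seed FOLLOW(S) with $
[1]
  A→A A: FOLLOW(A) ⊇ FIRST(A) = {c}; new: +{c}
  S→a A: FOLLOW(A) ⊇ FOLLOW(S) ⊇ {$}; new: +{$}
  S→b B: FOLLOW(B) ⊇ FOLLOW(S) ⊇ {$}; new: +{$}
  S: {$}  A: {$,c}  B: {$}
[2] (no change)
  S: {$}  A: {$,c}  B: {$}

FOLLOW(A) = ["$", "c"]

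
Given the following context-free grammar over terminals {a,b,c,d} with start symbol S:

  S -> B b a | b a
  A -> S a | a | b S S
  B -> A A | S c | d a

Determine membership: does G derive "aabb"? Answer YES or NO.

CNF form of G:
  S -> B X5 | T1 T0
  A -> S T0 | T1 X4 | a
  B -> A A | S T2 | T3 T0
  T0 -> a
  T1 -> b
  T2 -> c
  T3 -> d
  X4 -> S S
  X5 -> T1 T0

CYK fill:
  T[0,0] 'a' = {A,T0}  orig:{A}
  T[1,1] 'a' = {A,T0}  orig:{A}
  T[2,2] 'b' = {T1}  orig:{}
  T[3,3] 'b' = {T1}  orig:{}
  T[0,1] 'aa' = {B}
  T[1,2] 'ab' = ∅
  T[2,3] 'bb' = ∅
  T[0,2] 'aab' = ∅
  T[1,3] 'abb' = ∅
  T[0,3] 'aabb' = ∅

S ∉ T[0,3] ⇒ NO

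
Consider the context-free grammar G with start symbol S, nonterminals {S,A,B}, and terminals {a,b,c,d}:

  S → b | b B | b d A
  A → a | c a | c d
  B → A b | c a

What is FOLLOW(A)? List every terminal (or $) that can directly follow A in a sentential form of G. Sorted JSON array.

FIRST iteration:
[1]
  A via A→a: +{a}
  A via A→c a: +{c}
  B via B→A b: +{a,c}
  S via S→b: +{b}
  FIRST(S)={b}  FIRST(A)={a,c}  FIRST(B)={a,c}
[2] done
  FIRST(S)={b}  FIRST(A)={a,c}  FIRST(B)={a,c}

FOLLOW sets:
seed FOLLOW(S) with $
pass 1:
  B→A b: FOLLOW(A) ⊇ FIRST(b) = {b}; new: +{b}
  S→b B: FOLLOW(B) ⊇ FOLLOW(S) ⊇ {$}; new: +{$}
  S→b d A: FOLLOW(A) ⊇ FOLLOW(S) ⊇ {$}; new: +{$}
  S: {$}  A: {$,b}  B: {$}
pass 2: (stable)
  S: {$}  A: {$,b}  B: {$}

FOLLOW(A) = ["$", "b"]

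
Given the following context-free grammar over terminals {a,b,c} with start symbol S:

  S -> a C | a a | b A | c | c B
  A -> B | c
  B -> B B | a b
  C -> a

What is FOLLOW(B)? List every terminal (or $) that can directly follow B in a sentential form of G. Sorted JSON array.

Compute FIRST by fixpoint:
iter 1:
  A via A→c: +{c}
  B via B→a b: +{a}
  C via C→a: +{a}
  S via S→a C: +{a}
  S via S→b A: +{b}
  S via S→c: +{c}
  S: {a,b,c}  A: {c}  B: {a}  C: {a}
iter 2:
  A via A→B: +{a}
  S: {a,b,c}  A: {a,c}  B: {a}  C: {a}
iter 3: (stable)
  S: {a,b,c}  A: {a,c}  B: {a}  C: {a}

FOLLOW sets:
initialize: $ ∈ FOLLOW(S)
[1]
  B→B B: FOLLOW(B) ⊇ FIRST(B) = {a}; new: +{a}
  S→a C: FOLLOW(C) ⊇ FOLLOW(S) ⊇ {$}; new: +{$}
  S→b A: FOLLOW(A) ⊇ FOLLOW(S) ⊇ {$}; new: +{$}
  S→c B: FOLLOW(B) ⊇ FOLLOW(S) ⊇ {$}; new: +{$}
  FOLLOW[S]={$}  FOLLOW[A]={$}  FOLLOW[B]={$,a}  FOLLOW[C]={$}
[2] — fixpoint
  FOLLOW[S]={$}  FOLLOW[A]={$}  FOLLOW[B]={$,a}  FOLLOW[C]={$}

FOLLOW(B) = ["$", "a"]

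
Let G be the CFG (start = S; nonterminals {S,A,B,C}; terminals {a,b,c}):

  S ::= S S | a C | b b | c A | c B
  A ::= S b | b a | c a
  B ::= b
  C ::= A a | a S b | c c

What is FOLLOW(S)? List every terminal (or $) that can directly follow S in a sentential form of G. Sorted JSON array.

FIRST sets, iterate to fixpoint:
[1]
  A via A→b a: +{b}
  A via A→c a: +{c}
  B via B→b: +{b}
  C via C→A a: +{b,c}
  C via C→a S b: +{a}
  S via S→a C: +{a}
  S via S→b b: +{b}
  S via S→c A: +{c}
  S: {a,b,c}  A: {b,c}  B: {b}  C: {a,b,c}
[2]
  A via A→S b: +{a}
  S: {a,b,c}  A: {a,b,c}  B: {b}  C: {a,b,c}
[3] done
  S: {a,b,c}  A: {a,b,c}  B: {b}  C: {a,b,c}

FOLLOW iteration:
seed FOLLOW(S) with $
iter 1:
  A→S b: FOLLOW(S) ⊇ FIRST(b) = {b}; new: +{b}
  C→A a: FOLLOW(A) ⊇ FIRST(a) = {a}; new: +{a}
  S→S S: FOLLOW(S) ⊇ FIRST(S) = {a,b,c}; new: +{a,c}
  S→a C: FOLLOW(C) ⊇ FOLLOW(S) ⊇ {$,a,b,c}; new: +{$,a,b,c}
  S→c A: FOLLOW(A) ⊇ FOLLOW(S) ⊇ {$,a,b,c}; new: +{$,b,c}
  S→c B: FOLLOW(B) ⊇ FOLLOW(S) ⊇ {$,a,b,c}; new: +{$,a,b,c}
  FOLLOW[S]={$,a,b,c}  FOLLOW[A]={$,a,b,c}  FOLLOW[B]={$,a,b,c}  FOLLOW[C]={$,a,b,c}
iter 2: (no change)
  FOLLOW[S]={$,a,b,c}  FOLLOW[A]={$,a,b,c}  FOLLOW[B]={$,a,b,c}  FOLLOW[C]={$,a,b,c}

FOLLOW(S) = ["$", "a", "b", "c"]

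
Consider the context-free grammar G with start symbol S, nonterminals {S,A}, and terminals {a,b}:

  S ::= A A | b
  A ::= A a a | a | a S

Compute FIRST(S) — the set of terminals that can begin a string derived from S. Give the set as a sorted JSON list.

Compute FIRST by fixpoint:
pass 1:
  A via A→a: +{a}
  S via S→A A: +{a}
  S via S→b: +{b}
  FIRST(S)={a,b}  FIRST(A)={a}
pass 2: done
  FIRST(S)={a,b}  FIRST(A)={a}

FIRST(S) = ["a", "b"]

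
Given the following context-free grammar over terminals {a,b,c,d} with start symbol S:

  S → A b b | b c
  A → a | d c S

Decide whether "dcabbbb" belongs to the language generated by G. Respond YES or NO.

Convert to CNF:
  S -> A X4 | T2 T1
  A -> T0 X3 | a
  T0 -> d
  T1 -> c
  T2 -> b
  X3 -> T1 S
  X4 -> T2 T2

Fill CYK table bottom-up:
  [0..0]={T0}  "d"  orig:{}
  [1..1]={T1}  "c"  orig:{}
  [2..2]={A}  "a"
  [3..3]={T2}  "b"  orig:{}
  [4..4]={T2}  "b"  orig:{}
  [5..5]={T2}  "b"  orig:{}
  [6..6]={T2}  "b"  orig:{}
  [0..1]=∅  "dc"
  [1..2]=∅  "ca"
  [2..3]=∅  "ab"
  [3..4]={X4}  "bb"  orig:{}
  [4..5]={X4}  "bb"  orig:{}
  [5..6]={X4}  "bb"  orig:{}
  [0..2]=∅  "dca"
  [1..3]=∅  "cab"
  [2..4]={S}  "abb"
  [3..5]=∅  "bbb"
  [4..6]=∅  "bbb"
  [0..3]=∅  "dcab"
  [1..4]={X3}  "cabb"  orig:{}
  [2..5]=∅  "abbb"
  [3..6]=∅  "bbbb"
  [0..4]={A}  "dcabb"
  [1..5]=∅  "cabbb"
  [2..6]=∅  "abbbb"
  [0..5]=∅  "dcabbb"
  [1..6]=∅  "cabbbb"
  [0..6]={S}  "dcabbbb"

S ∈ T[0,6] ⇒ YES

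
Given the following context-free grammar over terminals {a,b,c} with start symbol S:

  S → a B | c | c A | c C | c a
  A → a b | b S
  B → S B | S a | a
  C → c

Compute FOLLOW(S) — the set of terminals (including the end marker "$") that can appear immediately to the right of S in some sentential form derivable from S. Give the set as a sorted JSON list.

FIRST iteration:
iter 1:
  A via A→a b: +{a}
  A via A→b S: +{b}
  B via B→a: +{a}
  C via C→c: +{c}
  S via S→a B: +{a}
  S via S→c: +{c}
  FIRST(S)={a,c}  FIRST(A)={a,b}  FIRST(B)={a}  FIRST(C)={c}
iter 2:
  B via B→S B: +{c}
  FIRST(S)={a,c}  FIRST(A)={a,b}  FIRST(B)={a,c}  FIRST(C)={c}
iter 3: (stable)
  FIRST(S)={a,c}  FIRST(A)={a,b}  FIRST(B)={a,c}  FIRST(C)={c}

FOLLOW iteration:
initialize: $ ∈ FOLLOW(S)
pass 1:
  B→S B: FOLLOW(S) ⊇ FIRST(B) = {a,c}; new: +{a,c}
  S→a B: FOLLOW(B) ⊇ FOLLOW(S) ⊇ {$,a,c}; new: +{$,a,c}
  S→c A: FOLLOW(A) ⊇ FOLLOW(S) ⊇ {$,a,c}; new: +{$,a,c}
  S→c C: FOLLOW(C) ⊇ FOLLOW(S) ⊇ {$,a,c}; new: +{$,a,c}
  FOLLOW(S)={$,a,c}  FOLLOW(A)={$,a,c}  FOLLOW(B)={$,a,c}  FOLLOW(C)={$,a,c}
pass 2: (no change)
  FOLLOW(S)={$,a,c}  FOLLOW(A)={$,a,c}  FOLLOW(B)={$,a,c}  FOLLOW(C)={$,a,c}

FOLLOW(S) = ["$", "a", "c"]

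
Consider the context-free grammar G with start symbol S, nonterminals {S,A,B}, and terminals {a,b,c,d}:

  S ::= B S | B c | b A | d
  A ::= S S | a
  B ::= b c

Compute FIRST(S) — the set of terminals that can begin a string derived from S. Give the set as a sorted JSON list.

FIRST sets, iterate to fixpoint:
pass 1:
  A via A→a: +{a}
  B via B→b c: +{b}
  S via S→B S: +{b}
  S via S→d: +{d}
  FIRST[S]={b,d}  FIRST[A]={a}  FIRST[B]={b}
pass 2:
  A via A→S S: +{b,d}
  FIRST[S]={b,d}  FIRST[A]={a,b,d}  FIRST[B]={b}
pass 3: (no change)
  FIRST[S]={b,d}  FIRST[A]={a,b,d}  FIRST[B]={b}

FIRST(S) = ["b", "d"]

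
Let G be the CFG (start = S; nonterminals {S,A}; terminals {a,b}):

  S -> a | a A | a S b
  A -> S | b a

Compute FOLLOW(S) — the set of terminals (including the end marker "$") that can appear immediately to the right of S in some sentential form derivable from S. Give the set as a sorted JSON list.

Compute FIRST by fixpoint:
iter 1:
  A via A→b a: +{b}
  S via S→a: +{a}
  FIRST(S)={a}  FIRST(A)={b}
iter 2:
  A via A→S: +{a}
  FIRST(S)={a}  FIRST(A)={a,b}
iter 3: (no change)
  FIRST(S)={a}  FIRST(A)={a,b}

FOLLOW sets:
initialize: $ ∈ FOLLOW(S)
pass 1:
  S→a A: FOLLOW(A) ⊇ FOLLOW(S) ⊇ {$}; new: +{$}
  S→a S b: FOLLOW(S) ⊇ FIRST(b) = {b}; new: +{b}
  S: {$,b}  A: {$}
pass 2:
  S→a A: FOLLOW(A) ⊇ FOLLOW(S) ⊇ {$,b}; new: +{b}
  S: {$,b}  A: {$,b}
pass 3: — fixpoint
  S: {$,b}  A: {$,b}

FOLLOW(S) = ["$", "b"]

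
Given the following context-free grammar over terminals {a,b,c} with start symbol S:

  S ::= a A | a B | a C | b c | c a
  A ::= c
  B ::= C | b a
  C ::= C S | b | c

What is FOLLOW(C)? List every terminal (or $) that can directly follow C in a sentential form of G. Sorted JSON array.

FIRST iteration:
round 1:
  A via A→c: +{c}
  B via B→b a: +{b}
  C via C→b: +{b}
  C via C→c: +{c}
  S via S→a A: +{a}
  S via S→b c: +{b}
  S via S→c a: +{c}
  FIRST[S]={a,b,c}  FIRST[A]={c}  FIRST[B]={b}  FIRST[C]={b,c}
round 2:
  B via B→C: +{c}
  FIRST[S]={a,b,c}  FIRST[A]={c}  FIRST[B]={b,c}  FIRST[C]={b,c}
round 3: (stable)
  FIRST[S]={a,b,c}  FIRST[A]={c}  FIRST[B]={b,c}  FIRST[C]={b,c}

FOLLOW iteration:
FOLLOW(S) := {$}
round 1:
  C→C S: FOLLOW(C) ⊇ FIRST(S) = {a,b,c}; new: +{a,b,c}
  C→C S: FOLLOW(S) ⊇ FOLLOW(C) ⊇ {a,b,c}; new: +{a,b,c}
  S→a A: FOLLOW(A) ⊇ FOLLOW(S) ⊇ {$,a,b,c}; new: +{$,a,b,c}
  S→a B: FOLLOW(B) ⊇ FOLLOW(S) ⊇ {$,a,b,c}; new: +{$,a,b,c}
  S→a C: FOLLOW(C) ⊇ FOLLOW(S) ⊇ {$,a,b,c}; new: +{$}
  S: {$,a,b,c}  A: {$,a,b,c}  B: {$,a,b,c}  C: {$,a,b,c}
round 2: (no change)
  S: {$,a,b,c}  A: {$,a,b,c}  B: {$,a,b,c}  C: {$,a,b,c}

FOLLOW(C) = ["$", "a", "b", "c"]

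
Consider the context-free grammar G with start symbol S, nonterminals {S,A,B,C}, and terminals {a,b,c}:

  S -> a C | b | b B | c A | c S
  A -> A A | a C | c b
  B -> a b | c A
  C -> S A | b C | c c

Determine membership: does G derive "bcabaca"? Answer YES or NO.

Convert to CNF:
  S -> T0 C | T1 A | T1 S | T2 B | b
  A -> A A | T0 C | T1 T2
  B -> T0 T2 | T1 A
  C -> S A | T1 T1 | T2 C
  T0 -> a
  T1 -> c
  T2 -> b

CYK fill:
  cell(0,0) b: {S,T2}  orig:{S}
  cell(1,1) c: {T1}  orig:{}
  cell(2,2) a: {T0}  orig:{}
  cell(3,3) b: {S,T2}  orig:{S}
  cell(4,4) a: {T0}  orig:{}
  cell(5,5) c: {T1}  orig:{}
  cell(6,6) a: {T0}  orig:{}
  cell(0,1) bc: ∅
  cell(1,2) ca: ∅
  cell(2,3) ab: {B}
  cell(3,4) ba: ∅
  cell(4,5) ac: ∅
  cell(5,6) ca: ∅
  cell(0,2) bca: ∅
  cell(1,3) cab: ∅
  cell(2,4) aba: ∅
  cell(3,5) bac: ∅
  cell(4,6) aca: ∅
  cell(0,3) bcab: ∅
  cell(1,4) caba: ∅
  cell(2,5) abac: ∅
  cell(3,6) baca: ∅
  cell(0,4) bcaba: ∅
  cell(1,5) cabac: ∅
  cell(2,6) abaca: ∅
  cell(0,5) bcabac: ∅
  cell(1,6) cabaca: ∅
  cell(0,6) bcabaca: ∅

S ∉ T[0,6] ⇒ NO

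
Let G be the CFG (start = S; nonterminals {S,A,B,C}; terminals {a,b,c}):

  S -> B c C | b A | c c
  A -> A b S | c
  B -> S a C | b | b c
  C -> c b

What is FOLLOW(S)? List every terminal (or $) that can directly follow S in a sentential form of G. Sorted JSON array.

FIRST iteration:
iter 1:
  A via A→c: +{c}
  B via B→b: +{b}
  C via C→c b: +{c}
  S via S→B c C: +{b}
  S via S→c c: +{c}
  FIRST[S]={b,c}  FIRST[A]={c}  FIRST[B]={b}  FIRST[C]={c}
iter 2:
  B via B→S a C: +{c}
  FIRST[S]={b,c}  FIRST[A]={c}  FIRST[B]={b,c}  FIRST[C]={c}
iter 3: done
  FIRST[S]={b,c}  FIRST[A]={c}  FIRST[B]={b,c}  FIRST[C]={c}

FOLLOW sets:
initialize: $ ∈ FOLLOW(S)
iter 1:
  A→A b S: FOLLOW(A) ⊇ FIRST(b) = {b}; new: +{b}
  A→A b S: FOLLOW(S) ⊇ FOLLOW(A) ⊇ {b}; new: +{b}
  B→S a C: FOLLOW(S) ⊇ FIRST(a) = {a}; new: +{a}
  S→B c C: FOLLOW(B) ⊇ FIRST(c) = {c}; new: +{c}
  S→B c C: FOLLOW(C) ⊇ FOLLOW(S) ⊇ {$,a,b}; new: +{$,a,b}
  S→b A: FOLLOW(A) ⊇ FOLLOW(S) ⊇ {$,a,b}; new: +{$,a}
  FOLLOW[S]={$,a,b}  FOLLOW[A]={$,a,b}  FOLLOW[B]={c}  FOLLOW[C]={$,a,b}
iter 2:
  B→S a C: FOLLOW(C) ⊇ FOLLOW(B) ⊇ {c}; new: +{c}
  FOLLOW[S]={$,a,b}  FOLLOW[A]={$,a,b}  FOLLOW[B]={c}  FOLLOW[C]={$,a,b,c}
iter 3: done
  FOLLOW[S]={$,a,b}  FOLLOW[A]={$,a,b}  FOLLOW[B]={c}  FOLLOW[C]={$,a,b,c}

FOLLOW(S) = ["$", "a", "b"]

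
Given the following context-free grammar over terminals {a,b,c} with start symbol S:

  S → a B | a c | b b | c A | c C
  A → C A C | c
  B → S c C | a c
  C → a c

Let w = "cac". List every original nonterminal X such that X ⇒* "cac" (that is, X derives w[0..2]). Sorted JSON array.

Convert to CNF:
  S -> T0 A | T0 C | T1 B | T1 T0 | T2 T2
  A -> C X3 | c
  B -> S X4 | T1 T0
  C -> T1 T0
  T0 -> c
  T1 -> a
  T2 -> b
  X3 -> A C
  X4 -> T0 C

CYK fill, restricted to cells inside w[0..2]:
  cell(0,0) c: {A,T0}  orig:{A}
  cell(1,1) a: {T1}  orig:{}
  cell(2,2) c: {A,T0}  orig:{A}
  cell(0,1) ca: ∅
  cell(1,2) ac: {B,C,S}
  cell(0,2) cac: {S,X3,X4}  orig:{S}

Original NTs in T[0,2] deriving "cac": ["S"]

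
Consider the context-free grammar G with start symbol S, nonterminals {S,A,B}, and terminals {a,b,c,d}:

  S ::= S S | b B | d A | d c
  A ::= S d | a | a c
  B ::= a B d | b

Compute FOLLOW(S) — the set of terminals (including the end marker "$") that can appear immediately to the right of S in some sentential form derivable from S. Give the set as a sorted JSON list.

Compute FIRST by fixpoint:
round 1:
  A via A→a: +{a}
  B via B→a B d: +{a}
  B via B→b: +{b}
  S via S→b B: +{b}
  S via S→d A: +{d}
  S: {b,d}  A: {a}  B: {a,b}
round 2:
  A via A→S d: +{b,d}
  S: {b,d}  A: {a,b,d}  B: {a,b}
round 3: — fixpoint
  S: {b,d}  A: {a,b,d}  B: {a,b}

FOLLOW sets:
seed FOLLOW(S) with $
[1]
  A→S d: FOLLOW(S) ⊇ FIRST(d) = {d}; new: +{d}
  B→a B d: FOLLOW(B) ⊇ FIRST(d) = {d}; new: +{d}
  S→S S: FOLLOW(S) ⊇ FIRST(S) = {b,d}; new: +{b}
  S→b B: FOLLOW(B) ⊇ FOLLOW(S) ⊇ {$,b,d}; new: +{$,b}
  S→d A: FOLLOW(A) ⊇ FOLLOW(S) ⊇ {$,b,d}; new: +{$,b,d}
  FOLLOW(S)={$,b,d}  FOLLOW(A)={$,b,d}  FOLLOW(B)={$,b,d}
[2] (no change)
  FOLLOW(S)={$,b,d}  FOLLOW(A)={$,b,d}  FOLLOW(B)={$,b,d}

FOLLOW(S) = ["$", "b", "d"]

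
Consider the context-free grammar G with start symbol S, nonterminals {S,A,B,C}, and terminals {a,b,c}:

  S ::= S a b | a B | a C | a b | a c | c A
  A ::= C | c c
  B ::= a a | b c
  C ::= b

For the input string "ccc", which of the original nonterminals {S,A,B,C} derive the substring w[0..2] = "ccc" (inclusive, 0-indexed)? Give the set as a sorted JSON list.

CNF form of G:
  S -> S X3 | T0 A | T1 B | T1 C | T1 T0 | T1 T2
  A -> T0 T0 | b
  B -> T1 T1 | T2 T0
  C -> b
  T0 -> c
  T1 -> a
  T2 -> b
  X3 -> T1 T2

Fill CYK table bottom-up, restricted to cells inside w[0..2]:
  [0..0]={T0}  "c"  orig:{}
  [1..1]={T0}  "c"  orig:{}
  [2..2]={T0}  "c"  orig:{}
  [0..1]={A}  "cc"
  [1..2]={A}  "cc"
  [0..2]={S}  "ccc"

Original NTs in T[0,2] deriving "ccc": ["S"]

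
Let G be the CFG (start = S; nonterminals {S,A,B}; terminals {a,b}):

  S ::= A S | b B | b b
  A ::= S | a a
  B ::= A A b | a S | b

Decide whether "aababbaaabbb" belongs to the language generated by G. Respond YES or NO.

Convert to CNF:
  S -> A S | T1 B | T1 T1
  A -> A S | T0 T0 | T1 B | T1 T1
  B -> A X2 | T0 S | b
  T0 -> a
  T1 -> b
  X2 -> A T1

Fill CYK table bottom-up:
  cell(0,0) a: {T0}  orig:{}
  cell(1,1) a: {T0}  orig:{}
  cell(2,2) b: {B,T1}  orig:{B}
  cell(3,3) a: {T0}  orig:{}
  cell(4,4) b: {B,T1}  orig:{B}
  cell(5,5) b: {B,T1}  orig:{B}
  cell(6,6) a: {T0}  orig:{}
  cell(7,7) a: {T0}  orig:{}
  cell(8,8) a: {T0}  orig:{}
  cell(9,9) b: {B,T1}  orig:{B}
  cell(10,10) b: {B,T1}  orig:{B}
  cell(11,11) b: {B,T1}  orig:{B}
  cell(0,1) aa: {A}
  cell(1,2) ab: ∅
  cell(2,3) ba: ∅
  cell(3,4) ab: ∅
  cell(4,5) bb: {A,S}
  cell(5,6) ba: ∅
  cell(6,7) aa: {A}
  cell(7,8) aa: {A}
  cell(8,9) ab: ∅
  cell(9,10) bb: {A,S}
  cell(10,11) bb: {A,S}
  cell(0,2) aab: {X2}  orig:{}
  cell(1,3) aba: ∅
  cell(2,4) bab: ∅
  cell(3,5) abb: {B}
  cell(4,6) bba: ∅
  cell(5,7) baa: ∅
  cell(6,8) aaa: ∅
  cell(7,9) aab: {X2}  orig:{}
  cell(8,10) abb: {B}
  cell(9,11) bbb: {X2}  orig:{}
  cell(0,3) aaba: ∅
  cell(1,4) abab: ∅
  cell(2,5) babb: {A,S}
  cell(3,6) abba: ∅
  cell(4,7) bbaa: ∅
  cell(5,8) baaa: ∅
  cell(6,9) aaab: ∅
  cell(7,10) aabb: {A,S}
  cell(8,11) abbb: ∅
  cell(0,4) aabab: ∅
  cell(1,5) ababb: {B}
  cell(2,6) babba: ∅
  cell(3,7) abbaa: ∅
  cell(4,8) bbaaa: ∅
  cell(5,9) baaab: ∅
  cell(6,10) aaabb: {B}
  cell(7,11) aabbb: {B,X2}  orig:{B}
  cell(0,5) aababb: {A,S}
  cell(1,6) ababba: ∅
  cell(2,7) babbaa: ∅
  cell(3,8) abbaaa: ∅
  cell(4,9) bbaaab: ∅
  cell(5,10) baaabb: {A,S}
  cell(6,11) aaabbb: ∅
  cell(0,6) aababba: ∅
  cell(1,7) ababbaa: ∅
  cell(2,8) babbaaa: ∅
  cell(3,9) abbaaab: ∅
  cell(4,10) bbaaabb: ∅
  cell(5,11) baaabbb: {X2}  orig:{}
  cell(0,7) aababbaa: ∅
  cell(1,8) ababbaaa: ∅
  cell(2,9) babbaaab: ∅
  cell(3,10) abbaaabb: ∅
  cell(4,11) bbaaabbb: ∅
  cell(0,8) aababbaaa: ∅
  cell(1,9) ababbaaab: ∅
  cell(2,10) babbaaabb: ∅
  cell(3,11) abbaaabbb: ∅
  cell(0,9) aababbaaab: ∅
  cell(1,10) ababbaaabb: ∅
  cell(2,11) babbaaabbb: ∅
  cell(0,10) aababbaaabb: ∅
  cell(1,11) ababbaaabbb: ∅
  cell(0,11) aababbaaabbb: ∅

S ∉ T[0,11] ⇒ NO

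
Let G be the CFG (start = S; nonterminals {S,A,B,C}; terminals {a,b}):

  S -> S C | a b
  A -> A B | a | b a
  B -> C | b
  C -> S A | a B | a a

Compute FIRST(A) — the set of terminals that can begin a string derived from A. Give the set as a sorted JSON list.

FIRST sets, iterate to fixpoint:
[1]
  A via A→a: +{a}
  A via A→b a: +{b}
  B via B→b: +{b}
  C via C→a B: +{a}
  S via S→a b: +{a}
  FIRST(S)={a}  FIRST(A)={a,b}  FIRST(B)={b}  FIRST(C)={a}
[2]
  B via B→C: +{a}
  FIRST(S)={a}  FIRST(A)={a,b}  FIRST(B)={a,b}  FIRST(C)={a}
[3] (stable)
  FIRST(S)={a}  FIRST(A)={a,b}  FIRST(B)={a,b}  FIRST(C)={a}

FIRST(A) = ["a", "b"]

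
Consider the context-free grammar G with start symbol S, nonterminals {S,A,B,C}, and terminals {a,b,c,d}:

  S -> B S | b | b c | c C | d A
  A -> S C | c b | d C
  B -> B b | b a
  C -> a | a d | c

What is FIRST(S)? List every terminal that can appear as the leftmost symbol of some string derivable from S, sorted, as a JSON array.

Compute FIRST by fixpoint:
round 1:
  A via A→c b: +{c}
  A via A→d C: +{d}
  B via B→b a: +{b}
  C via C→a: +{a}
  C via C→c: +{c}
  S via S→B S: +{b}
  S via S→c C: +{c}
  S via S→d A: +{d}
  FIRST(S)={b,c,d}  FIRST(A)={c,d}  FIRST(B)={b}  FIRST(C)={a,c}
round 2:
  A via A→S C: +{b}
  FIRST(S)={b,c,d}  FIRST(A)={b,c,d}  FIRST(B)={b}  FIRST(C)={a,c}
round 3: — fixpoint
  FIRST(S)={b,c,d}  FIRST(A)={b,c,d}  FIRST(B)={b}  FIRST(C)={a,c}

FIRST(S) = ["b", "c", "d"]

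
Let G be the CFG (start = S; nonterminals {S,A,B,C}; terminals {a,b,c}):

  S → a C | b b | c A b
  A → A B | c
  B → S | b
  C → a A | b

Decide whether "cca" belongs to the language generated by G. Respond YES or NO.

Convert to CNF:
  S -> T0 C | T1 T1 | T2 X4
  A -> A B | c
  B -> T0 C | T1 T1 | T2 X3 | b
  C -> T0 A | b
  T0 -> a
  T1 -> b
  T2 -> c
  X3 -> A T1
  X4 -> A T1

CYK fill:
  cell(0,0) c: {A,T2}  orig:{A}
  cell(1,1) c: {A,T2}  orig:{A}
  cell(2,2) a: {T0}  orig:{}
  cell(0,1) cc: ∅
  cell(1,2) ca: ∅
  cell(0,2) cca: ∅

S ∉ T[0,2] ⇒ NO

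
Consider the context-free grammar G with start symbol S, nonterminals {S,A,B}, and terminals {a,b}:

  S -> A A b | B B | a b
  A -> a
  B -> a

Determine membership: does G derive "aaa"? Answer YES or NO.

CNF form of G:
  S -> A X2 | B B | T1 T0
  A -> a
  B -> a
  T0 -> b
  T1 -> a
  X2 -> A T0

CYK table (by increasing span):
  cell(0,0) a: {A,B,T1}  orig:{A,B}
  cell(1,1) a: {A,B,T1}  orig:{A,B}
  cell(2,2) a: {A,B,T1}  orig:{A,B}
  cell(0,1) aa: {S}
  cell(1,2) aa: {S}
  cell(0,2) aaa: ∅

S ∉ T[0,2] ⇒ NO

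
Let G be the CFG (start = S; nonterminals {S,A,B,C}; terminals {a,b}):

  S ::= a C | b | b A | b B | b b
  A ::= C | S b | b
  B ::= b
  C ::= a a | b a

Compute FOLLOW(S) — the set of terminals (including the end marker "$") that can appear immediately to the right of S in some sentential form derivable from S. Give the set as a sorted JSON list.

FIRST iteration:
round 1:
  A via A→b: +{b}
  B via B→b: +{b}
  C via C→a a: +{a}
  C via C→b a: +{b}
  S via S→a C: +{a}
  S via S→b: +{b}
  FIRST[S]={a,b}  FIRST[A]={b}  FIRST[B]={b}  FIRST[C]={a,b}
round 2:
  A via A→C: +{a}
  FIRST[S]={a,b}  FIRST[A]={a,b}  FIRST[B]={b}  FIRST[C]={a,b}
round 3: (no change)
  FIRST[S]={a,b}  FIRST[A]={a,b}  FIRST[B]={b}  FIRST[C]={a,b}

Compute FOLLOW by fixpoint:
FOLLOW(S) := {$}
iter 1:
  A→S b: FOLLOW(S) ⊇ FIRST(b) = {b}; new: +{b}
  S→a C: FOLLOW(C) ⊇ FOLLOW(S) ⊇ {$,b}; new: +{$,b}
  S→b A: FOLLOW(A) ⊇ FOLLOW(S) ⊇ {$,b}; new: +{$,b}
  S→b B: FOLLOW(B) ⊇ FOLLOW(S) ⊇ {$,b}; new: +{$,b}
  S: {$,b}  A: {$,b}  B: {$,b}  C: {$,b}
iter 2: (no change)
  S: {$,b}  A: {$,b}  B: {$,b}  C: {$,b}

FOLLOW(S) = ["$", "b"]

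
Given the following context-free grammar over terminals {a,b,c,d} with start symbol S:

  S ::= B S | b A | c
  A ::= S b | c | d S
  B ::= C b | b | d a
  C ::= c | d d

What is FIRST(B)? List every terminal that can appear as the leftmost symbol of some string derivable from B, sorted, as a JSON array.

FIRST sets, iterate to fixpoint:
[1]
  A via A→c: +{c}
  A via A→d S: +{d}
  B via B→b: +{b}
  B via B→d a: +{d}
  C via C→c: +{c}
  C via C→d d: +{d}
  S via S→B S: +{b,d}
  S via S→c: +{c}
  FIRST(S)={b,c,d}  FIRST(A)={c,d}  FIRST(B)={b,d}  FIRST(C)={c,d}
[2]
  A via A→S b: +{b}
  B via B→C b: +{c}
  FIRST(S)={b,c,d}  FIRST(A)={b,c,d}  FIRST(B)={b,c,d}  FIRST(C)={c,d}
[3] (no change)
  FIRST(S)={b,c,d}  FIRST(A)={b,c,d}  FIRST(B)={b,c,d}  FIRST(C)={c,d}

FIRST(B) = ["b", "c", "d"]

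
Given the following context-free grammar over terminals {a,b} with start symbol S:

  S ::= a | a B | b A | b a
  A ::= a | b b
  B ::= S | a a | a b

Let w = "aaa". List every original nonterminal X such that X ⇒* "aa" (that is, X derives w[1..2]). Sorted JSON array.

CNF form of G:
  S -> T0 A | T0 T1 | T1 B | a
  A -> T0 T0 | a
  B -> T0 A | T0 T1 | T1 B | T1 T0 | T1 T1 | a
  T0 -> b
  T1 -> a

CYK table (by increasing span) (cells [i..j] with 1 ≤ i ≤ j ≤ 2 only):
  cell(1,1) a: {A,B,S,T1}  orig:{A,B,S}
  cell(2,2) a: {A,B,S,T1}  orig:{A,B,S}
  cell(1,2) aa: {B,S}

Original NTs in T[1,2] deriving "aa": ["B", "S"]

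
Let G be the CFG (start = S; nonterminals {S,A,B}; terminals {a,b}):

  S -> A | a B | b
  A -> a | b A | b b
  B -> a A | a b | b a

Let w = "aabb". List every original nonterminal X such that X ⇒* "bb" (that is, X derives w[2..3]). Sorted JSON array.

Convert to CNF:
  S -> T0 A | T0 T0 | T1 B | a | b
  A -> T0 A | T0 T0 | a
  B -> T0 T1 | T1 A | T1 T0
  T0 -> b
  T1 -> a

Fill CYK table bottom-up (cells [i..j] with 2 ≤ i ≤ j ≤ 3 only):
  [2..2]={S,T0}  "b"  orig:{S}
  [3..3]={S,T0}  "b"  orig:{S}
  [2..3]={A,S}  "bb"

Original NTs in T[2,3] deriving "bb": ["A", "S"]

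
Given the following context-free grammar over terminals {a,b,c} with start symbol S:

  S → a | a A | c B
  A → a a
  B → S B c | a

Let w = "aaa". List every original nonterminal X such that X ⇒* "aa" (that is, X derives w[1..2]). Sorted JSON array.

CNF form of G:
  S -> T0 A | T1 B | a
  A -> T0 T0
  B -> S X2 | a
  T0 -> a
  T1 -> c
  X2 -> B T1

CYK fill (cells [i..j] with 1 ≤ i ≤ j ≤ 2 only):
  cell(1,1) a: {B,S,T0}  orig:{B,S}
  cell(2,2) a: {B,S,T0}  orig:{B,S}
  cell(1,2) aa: {A}

Original NTs in T[1,2] deriving "aa": ["A"]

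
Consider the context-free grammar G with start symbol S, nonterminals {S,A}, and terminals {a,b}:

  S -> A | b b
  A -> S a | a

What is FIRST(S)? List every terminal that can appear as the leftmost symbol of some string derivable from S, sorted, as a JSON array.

Compute FIRST by fixpoint:
pass 1:
  A via A→a: +{a}
  S via S→A: +{a}
  S via S→b b: +{b}
  FIRST(S)={a,b}  FIRST(A)={a}
pass 2:
  A via A→S a: +{b}
  FIRST(S)={a,b}  FIRST(A)={a,b}
pass 3: — fixpoint
  FIRST(S)={a,b}  FIRST(A)={a,b}

FIRST(S) = ["a", "b"]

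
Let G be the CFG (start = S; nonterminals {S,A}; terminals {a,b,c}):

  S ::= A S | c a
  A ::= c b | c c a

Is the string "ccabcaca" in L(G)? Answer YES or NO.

CNF form of G:
  S -> A S | T0 T2
  A -> T0 T1 | T0 X3
  T0 -> c
  T1 -> b
  T2 -> a
  X3 -> T0 T2

Fill CYK table bottom-up:
  [0..0]={T0}  "c"  orig:{}
  [1..1]={T0}  "c"  orig:{}
  [2..2]={T2}  "a"  orig:{}
  [3..3]={T1}  "b"  orig:{}
  [4..4]={T0}  "c"  orig:{}
  [5..5]={T2}  "a"  orig:{}
  [6..6]={T0}  "c"  orig:{}
  [7..7]={T2}  "a"  orig:{}
  [0..1]=∅  "cc"
  [1..2]={S,X3}  "ca"  orig:{S}
  [2..3]=∅  "ab"
  [3..4]=∅  "bc"
  [4..5]={S,X3}  "ca"  orig:{S}
  [5..6]=∅  "ac"
  [6..7]={S,X3}  "ca"  orig:{S}
  [0..2]={A}  "cca"
  [1..3]=∅  "cab"
  [2..4]=∅  "abc"
  [3..5]=∅  "bca"
  [4..6]=∅  "cac"
  [5..7]=∅  "aca"
  [0..3]=∅  "ccab"
  [1..4]=∅  "cabc"
  [2..5]=∅  "abca"
  [3..6]=∅  "bcac"
  [4..7]=∅  "caca"
  [0..4]=∅  "ccabc"
  [1..5]=∅  "cabca"
  [2..6]=∅  "abcac"
  [3..7]=∅  "bcaca"
  [0..5]=∅  "ccabca"
  [1..6]=∅  "cabcac"
  [2..7]=∅  "abcaca"
  [0..6]=∅  "ccabcac"
  [1..7]=∅  "cabcaca"
  [0..7]=∅  "ccabcaca"

S ∉ T[0,7] ⇒ NO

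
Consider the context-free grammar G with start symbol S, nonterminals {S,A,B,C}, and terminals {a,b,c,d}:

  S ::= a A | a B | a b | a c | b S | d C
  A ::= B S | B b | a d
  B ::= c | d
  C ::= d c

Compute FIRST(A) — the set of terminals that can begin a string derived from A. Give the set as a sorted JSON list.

FIRST iteration:
round 1:
  A via A→a d: +{a}
  B via B→c: +{c}
  B via B→d: +{d}
  C via C→d c: +{d}
  S via S→a A: +{a}
  S via S→b S: +{b}
  S via S→d C: +{d}
  FIRST[S]={a,b,d}  FIRST[A]={a}  FIRST[B]={c,d}  FIRST[C]={d}
round 2:
  A via A→B S: +{c,d}
  FIRST[S]={a,b,d}  FIRST[A]={a,c,d}  FIRST[B]={c,d}  FIRST[C]={d}
round 3: (no change)
  FIRST[S]={a,b,d}  FIRST[A]={a,c,d}  FIRST[B]={c,d}  FIRST[C]={d}

FIRST(A) = ["a", "c", "d"]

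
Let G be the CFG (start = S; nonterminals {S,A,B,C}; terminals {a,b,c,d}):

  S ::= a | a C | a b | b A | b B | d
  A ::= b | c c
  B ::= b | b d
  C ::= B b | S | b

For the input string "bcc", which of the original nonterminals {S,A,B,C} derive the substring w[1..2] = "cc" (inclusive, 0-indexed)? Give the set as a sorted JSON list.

CNF form of G:
  S -> T1 A | T1 B | T3 C | T3 T1 | a | d
  A -> T0 T0 | b
  B -> T1 T2 | b
  C -> B T1 | T1 A | T1 B | T3 C | T3 T1 | a | b | d
  T0 -> c
  T1 -> b
  T2 -> d
  T3 -> a

CYK table (by increasing span) (cells [i..j] with 1 ≤ i ≤ j ≤ 2 only):
  cell(1,1) c: {T0}  orig:{}
  cell(2,2) c: {T0}  orig:{}
  cell(1,2) cc: {A}

Original NTs in T[1,2] deriving "cc": ["A"]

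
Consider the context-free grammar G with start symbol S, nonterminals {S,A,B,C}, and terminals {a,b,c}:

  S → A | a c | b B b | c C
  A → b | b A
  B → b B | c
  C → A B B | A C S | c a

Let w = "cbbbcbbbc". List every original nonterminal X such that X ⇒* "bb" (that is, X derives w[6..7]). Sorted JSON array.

Convert to CNF:
  S -> T0 A | T0 X5 | T1 C | T2 T1 | b
  A -> T0 A | b
  B -> T0 B | c
  C -> A X3 | A X4 | T1 T2
  T0 -> b
  T1 -> c
  T2 -> a
  X3 -> B B
  X4 -> C S
  X5 -> B T0

CYK table (by increasing span) (cells [i..j] with 6 ≤ i ≤ j ≤ 7 only):
  T[6,6] 'b' = {A,S,T0}  orig:{A,S}
  T[7,7] 'b' = {A,S,T0}  orig:{A,S}
  T[6,7] 'bb' = {A,S}

Original NTs in T[6,7] deriving "bb": ["A", "S"]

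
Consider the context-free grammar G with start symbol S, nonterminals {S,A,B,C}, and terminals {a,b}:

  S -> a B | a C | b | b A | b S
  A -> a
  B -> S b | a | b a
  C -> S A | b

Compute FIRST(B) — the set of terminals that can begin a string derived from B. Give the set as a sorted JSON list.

FIRST iteration:
[1]
  A via A→a: +{a}
  B via B→a: +{a}
  B via B→b a: +{b}
  C via C→b: +{b}
  S via S→a B: +{a}
  S via S→b: +{b}
  FIRST[S]={a,b}  FIRST[A]={a}  FIRST[B]={a,b}  FIRST[C]={b}
[2]
  C via C→S A: +{a}
  FIRST[S]={a,b}  FIRST[A]={a}  FIRST[B]={a,b}  FIRST[C]={a,b}
[3] (stable)
  FIRST[S]={a,b}  FIRST[A]={a}  FIRST[B]={a,b}  FIRST[C]={a,b}

FIRST(B) = ["a", "b"]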